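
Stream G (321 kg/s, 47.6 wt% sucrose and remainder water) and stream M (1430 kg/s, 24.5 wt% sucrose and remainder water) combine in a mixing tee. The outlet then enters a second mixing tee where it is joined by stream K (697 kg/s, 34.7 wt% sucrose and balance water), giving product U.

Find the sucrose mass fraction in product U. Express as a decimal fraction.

0.304

Overall, product flow = 2448 kg/s.
sucrose in = 321×0.476 + 1430×0.245 + 697×0.347 = 745 kg/s.
sucrose fraction in U = 0.304.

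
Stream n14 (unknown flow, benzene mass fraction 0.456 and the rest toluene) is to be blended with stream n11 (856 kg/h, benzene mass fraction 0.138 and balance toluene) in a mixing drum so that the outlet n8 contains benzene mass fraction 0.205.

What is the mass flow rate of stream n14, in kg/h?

Let n14 be the unknown flow. Total out = 856 + n14.
benzene balance: 118.13 + 0.456·n14 = 0.205·(856 + n14)
(0.456 − 0.205)·n14 = 0.205×856 − 118.13 = 57.352
n14 = 57.352 / 0.251 = 228.49 kg/h

228.5 kg/h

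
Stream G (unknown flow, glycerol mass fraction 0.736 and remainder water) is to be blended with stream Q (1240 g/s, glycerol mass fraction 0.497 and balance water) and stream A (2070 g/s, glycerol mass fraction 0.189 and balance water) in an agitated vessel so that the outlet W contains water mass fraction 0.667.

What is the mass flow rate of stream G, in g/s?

235 g/s

Let G be the unknown flow. Total out = 3310 + G.
water balance: 2302.5 + 0.264·G = 0.667·(3310 + G)
(0.264 − 0.667)·G = 0.667×3310 − 2302.5 = -94.72
G = -94.72 / -0.403 = 235.04 g/s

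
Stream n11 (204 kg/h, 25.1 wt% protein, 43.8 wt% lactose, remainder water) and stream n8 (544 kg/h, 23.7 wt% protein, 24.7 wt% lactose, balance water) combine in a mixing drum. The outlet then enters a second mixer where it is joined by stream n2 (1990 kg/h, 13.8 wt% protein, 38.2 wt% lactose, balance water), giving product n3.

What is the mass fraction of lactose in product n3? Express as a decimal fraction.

Overall, product flow = 2738 kg/h.
lactose in = 204×0.438 + 544×0.247 + 1990×0.382 = 983.9 kg/h.
lactose fraction in n3 = 0.359.

0.359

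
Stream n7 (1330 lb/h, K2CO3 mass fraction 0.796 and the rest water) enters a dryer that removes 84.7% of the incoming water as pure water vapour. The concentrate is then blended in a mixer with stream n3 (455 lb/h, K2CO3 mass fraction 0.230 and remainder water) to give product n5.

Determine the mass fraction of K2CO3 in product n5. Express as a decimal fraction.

0.748

Vapour removed = 0.847×0.204×1330 = 229.81 lb/h; concentrate = 1100.2 lb/h.
K2CO3 reaching the mixer = 1058.7 (from concentrate) + 455×0.230 = 1163.3 lb/h.
Product flow = 1100.2 + 455 = 1555.2 lb/h; K2CO3 fraction = 0.748.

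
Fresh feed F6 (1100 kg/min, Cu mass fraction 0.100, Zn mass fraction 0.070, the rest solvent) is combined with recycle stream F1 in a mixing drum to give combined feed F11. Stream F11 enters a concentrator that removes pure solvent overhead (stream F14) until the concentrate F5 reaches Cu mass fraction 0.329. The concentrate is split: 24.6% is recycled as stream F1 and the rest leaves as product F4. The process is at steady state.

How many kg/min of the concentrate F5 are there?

443.4 kg/min

Overall Cu balance (none leaves overhead): Cu in fresh feed = Cu in product, i.e. 1100×0.100 = (1−0.246)·F5·0.329.
F5 = 110/(0.329×0.754) = 443.43 kg/min.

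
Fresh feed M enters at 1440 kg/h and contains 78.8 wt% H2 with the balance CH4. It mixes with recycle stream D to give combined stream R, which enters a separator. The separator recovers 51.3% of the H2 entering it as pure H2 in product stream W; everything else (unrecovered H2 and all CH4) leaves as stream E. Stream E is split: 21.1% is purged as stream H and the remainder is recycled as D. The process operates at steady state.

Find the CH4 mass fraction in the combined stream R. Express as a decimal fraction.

0.4398

CH4 enters only via M and leaves only via the purge: 1440×0.212 = 0.211×(CH4 in E), and the separator passes all CH4, so CH4 in R = CH4 in E = 1446.8 kg/h.
H2 in R: m_A = 1440×0.788 + (1−0.211)·(1−0.513)·m_A, so m_A = 1134.7/0.6158 = 1842.8 kg/h.
R = 1842.8 + 1446.8 = 3289.6 kg/h.
CH4 fraction in R = 1446.8/3289.6 = 0.4398.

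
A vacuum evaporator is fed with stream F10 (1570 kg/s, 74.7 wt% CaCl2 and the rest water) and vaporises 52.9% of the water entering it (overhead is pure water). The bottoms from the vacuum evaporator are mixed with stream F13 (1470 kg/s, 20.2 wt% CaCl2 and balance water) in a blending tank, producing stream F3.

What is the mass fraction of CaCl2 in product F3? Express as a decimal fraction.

0.519

Vapour removed = 0.529×0.253×1570 = 210.12 kg/s; concentrate = 1359.9 kg/s.
CaCl2 reaching the mixer = 1172.8 (from concentrate) + 1470×0.202 = 1469.7 kg/s.
Product flow = 1359.9 + 1470 = 2829.9 kg/s; CaCl2 fraction = 0.519.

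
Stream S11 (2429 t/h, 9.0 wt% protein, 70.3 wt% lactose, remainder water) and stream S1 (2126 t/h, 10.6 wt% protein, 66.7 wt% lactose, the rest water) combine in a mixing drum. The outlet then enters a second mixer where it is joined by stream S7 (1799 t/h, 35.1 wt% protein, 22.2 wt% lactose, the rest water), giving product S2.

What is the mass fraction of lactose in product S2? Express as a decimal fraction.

Overall, product flow = 6354 t/h.
lactose in = 2429×0.703 + 2126×0.667 + 1799×0.222 = 3525 t/h.
lactose fraction in S2 = 0.555.

0.555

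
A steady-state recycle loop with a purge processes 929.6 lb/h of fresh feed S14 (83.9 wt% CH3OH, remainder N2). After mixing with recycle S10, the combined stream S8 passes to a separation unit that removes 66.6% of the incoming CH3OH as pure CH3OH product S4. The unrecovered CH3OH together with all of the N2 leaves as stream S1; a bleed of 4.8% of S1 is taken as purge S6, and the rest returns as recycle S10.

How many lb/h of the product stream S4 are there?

CH3OH in S8: m_A = 929.6×0.839 + (1−0.048)·(1−0.666)·m_A, so m_A = 779.93/0.6820 = 1143.5 lb/h.
Product S4 = 0.666×1143.5 = 761.6 lb/h.

761.6 lb/h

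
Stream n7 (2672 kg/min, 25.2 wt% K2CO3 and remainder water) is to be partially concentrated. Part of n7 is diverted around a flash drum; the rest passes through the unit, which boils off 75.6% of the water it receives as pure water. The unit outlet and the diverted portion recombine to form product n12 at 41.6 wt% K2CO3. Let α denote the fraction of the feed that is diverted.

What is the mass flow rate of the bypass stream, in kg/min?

All 2672×0.252 = 673.34 kg/min of K2CO3 reaches n12, so n12 = 673.34/0.416 = 1618.6 kg/min and vapour = 1053.4 kg/min.
The evaporator receives (1−α)·2672 of feed at 0.748 water and removes 0.756 of that water:
0.756×0.748×(1−α)×2672 = 1053.4
(1−α) = 1053.4/1511 = 0.6972;  α = 0.3028.
Bypass flow = 0.3028×2672 = 809.21 kg/min.

809.2 kg/min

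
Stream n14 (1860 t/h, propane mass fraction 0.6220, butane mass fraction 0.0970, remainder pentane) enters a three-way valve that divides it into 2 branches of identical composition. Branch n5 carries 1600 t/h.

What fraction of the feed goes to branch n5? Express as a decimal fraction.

Fraction to n5 = 1600/1860 = 0.8602.

0.860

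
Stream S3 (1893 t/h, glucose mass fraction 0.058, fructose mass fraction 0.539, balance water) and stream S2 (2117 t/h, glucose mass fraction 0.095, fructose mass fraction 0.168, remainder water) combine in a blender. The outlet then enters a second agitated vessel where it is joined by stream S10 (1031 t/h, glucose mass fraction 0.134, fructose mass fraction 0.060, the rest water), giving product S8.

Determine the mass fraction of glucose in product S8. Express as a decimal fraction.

Overall, product flow = 5041 t/h.
glucose in = 1893×0.058 + 2117×0.095 + 1031×0.134 = 449.06 t/h.
glucose fraction in S8 = 0.089.

0.089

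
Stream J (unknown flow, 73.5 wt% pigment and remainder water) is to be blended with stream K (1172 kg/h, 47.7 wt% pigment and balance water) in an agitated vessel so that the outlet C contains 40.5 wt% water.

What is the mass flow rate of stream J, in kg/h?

Let J be the unknown flow. Total out = 1172 + J.
water balance: 612.96 + 0.265·J = 0.405·(1172 + J)
(0.265 − 0.405)·J = 0.405×1172 − 612.96 = -138.3
J = -138.3 / -0.140 = 987.83 kg/h

987.8 kg/h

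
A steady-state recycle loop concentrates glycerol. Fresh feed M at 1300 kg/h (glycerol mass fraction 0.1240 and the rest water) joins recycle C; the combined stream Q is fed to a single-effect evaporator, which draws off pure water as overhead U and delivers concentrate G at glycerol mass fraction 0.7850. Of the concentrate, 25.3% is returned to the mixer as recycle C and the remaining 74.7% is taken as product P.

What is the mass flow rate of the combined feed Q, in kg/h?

Overall glycerol balance (none leaves overhead): glycerol in fresh feed = glycerol in product, i.e. 1300×0.124 = (1−0.253)·G·0.785.
G = 161.2/(0.785×0.747) = 274.9 kg/h.
Recycle C = 0.253×274.9 = 69.55 kg/h.
Combined feed Q = 1300 + 69.55 = 1369.5 kg/h.

1370 kg/h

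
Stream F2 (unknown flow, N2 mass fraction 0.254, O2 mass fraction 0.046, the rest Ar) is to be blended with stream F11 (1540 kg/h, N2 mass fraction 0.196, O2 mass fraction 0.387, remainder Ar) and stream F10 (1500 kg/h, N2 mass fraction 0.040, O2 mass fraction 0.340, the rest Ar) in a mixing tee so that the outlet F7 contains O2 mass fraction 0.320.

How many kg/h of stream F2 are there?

486.1 kg/h

Let F2 be the unknown flow. Total out = 3040 + F2.
O2 balance: 1106 + 0.046·F2 = 0.320·(3040 + F2)
(0.046 − 0.320)·F2 = 0.320×3040 − 1106 = -133.18
F2 = -133.18 / -0.274 = 486.06 kg/h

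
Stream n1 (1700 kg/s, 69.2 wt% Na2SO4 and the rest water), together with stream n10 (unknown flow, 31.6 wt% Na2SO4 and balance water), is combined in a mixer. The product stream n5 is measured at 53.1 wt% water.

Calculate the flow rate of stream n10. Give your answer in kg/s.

2478 kg/s

Let n10 be the unknown flow. Total out = 1700 + n10.
water balance: 523.6 + 0.684·n10 = 0.531·(1700 + n10)
(0.684 − 0.531)·n10 = 0.531×1700 − 523.6 = 379.1
n10 = 379.1 / 0.153 = 2477.8 kg/s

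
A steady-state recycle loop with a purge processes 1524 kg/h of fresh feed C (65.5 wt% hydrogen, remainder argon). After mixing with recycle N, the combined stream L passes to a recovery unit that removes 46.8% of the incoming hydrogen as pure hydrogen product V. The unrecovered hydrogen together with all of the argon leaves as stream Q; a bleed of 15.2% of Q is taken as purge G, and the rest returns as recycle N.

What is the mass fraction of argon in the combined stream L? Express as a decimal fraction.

argon enters only via C and leaves only via the purge: 1524×0.345 = 0.152×(argon in Q), and the recovery unit passes all argon, so argon in L = argon in Q = 3459.1 kg/h.
hydrogen in L: m_A = 1524×0.655 + (1−0.152)·(1−0.468)·m_A, so m_A = 998.22/0.5489 = 1818.7 kg/h.
L = 1818.7 + 3459.1 = 5277.8 kg/h.
argon fraction in L = 3459.1/5277.8 = 0.655.

0.655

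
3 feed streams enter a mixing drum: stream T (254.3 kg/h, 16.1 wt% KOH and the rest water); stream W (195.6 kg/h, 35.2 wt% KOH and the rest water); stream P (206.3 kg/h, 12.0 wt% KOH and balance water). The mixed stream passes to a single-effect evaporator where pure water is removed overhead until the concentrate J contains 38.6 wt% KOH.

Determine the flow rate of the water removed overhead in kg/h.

KOH entering = 254.3×0.161 + 195.6×0.352 + 206.3×0.120 = 134.55 kg/h.
All KOH reports to J, so J = 134.55/0.386 = 348.57 kg/h.
Total feed = 656.2 kg/h; overhead = 656.2 − 348.57 = 307.63 kg/h.

307.6 kg/h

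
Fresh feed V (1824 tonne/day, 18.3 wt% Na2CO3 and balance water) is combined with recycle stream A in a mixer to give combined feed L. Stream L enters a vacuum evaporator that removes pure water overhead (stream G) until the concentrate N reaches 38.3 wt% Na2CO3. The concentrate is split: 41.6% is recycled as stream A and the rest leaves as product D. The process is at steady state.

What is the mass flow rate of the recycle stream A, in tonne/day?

Overall Na2CO3 balance (none leaves overhead): Na2CO3 in fresh feed = Na2CO3 in product, i.e. 1824×0.183 = (1−0.416)·N·0.383.
N = 333.79/(0.383×0.584) = 1492.3 tonne/day.
Recycle A = 0.416×1492.3 = 620.81 tonne/day.

620.8 tonne/day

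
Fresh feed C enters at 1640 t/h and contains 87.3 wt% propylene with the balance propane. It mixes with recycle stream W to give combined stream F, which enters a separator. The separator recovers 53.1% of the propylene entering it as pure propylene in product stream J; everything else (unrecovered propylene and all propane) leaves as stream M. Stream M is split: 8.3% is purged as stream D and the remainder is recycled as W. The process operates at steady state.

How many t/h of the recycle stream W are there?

propane enters only via C and leaves only via the purge: 1640×0.127 = 0.083×(propane in M), and the separator passes all propane, so propane in F = propane in M = 2509.4 t/h.
propylene in F: m_A = 1640×0.873 + (1−0.083)·(1−0.531)·m_A, so m_A = 1431.7/0.5699 = 2512.1 t/h.
M = (1−0.531)×2512.1 + 2509.4 = 3687.6 t/h.
Recycle W = (1−0.083)×3687.6 = 3381.5 t/h.

3382 t/h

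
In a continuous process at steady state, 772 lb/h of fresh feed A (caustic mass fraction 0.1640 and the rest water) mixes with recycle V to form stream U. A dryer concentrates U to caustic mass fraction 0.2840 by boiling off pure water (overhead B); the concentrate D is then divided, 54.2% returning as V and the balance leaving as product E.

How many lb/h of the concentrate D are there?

973.4 lb/h

Overall caustic balance (none leaves overhead): caustic in fresh feed = caustic in product, i.e. 772×0.164 = (1−0.542)·D·0.284.
D = 126.61/(0.284×0.458) = 973.37 lb/h.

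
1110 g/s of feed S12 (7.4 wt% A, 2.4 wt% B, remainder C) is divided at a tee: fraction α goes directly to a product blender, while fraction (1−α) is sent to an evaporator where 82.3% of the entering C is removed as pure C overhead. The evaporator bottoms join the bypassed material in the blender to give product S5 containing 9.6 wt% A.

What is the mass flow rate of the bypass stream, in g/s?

767.3 g/s

All 1110×0.074 = 82.14 g/s of A reaches S5, so S5 = 82.14/0.096 = 855.62 g/s and vapour = 254.38 g/s.
The evaporator receives (1−α)·1110 of feed at 0.902 C and removes 0.823 of that C:
0.823×0.902×(1−α)×1110 = 254.38
(1−α) = 254.38/824 = 0.3087;  α = 0.6913.
Bypass flow = 0.6913×1110 = 767.34 g/s.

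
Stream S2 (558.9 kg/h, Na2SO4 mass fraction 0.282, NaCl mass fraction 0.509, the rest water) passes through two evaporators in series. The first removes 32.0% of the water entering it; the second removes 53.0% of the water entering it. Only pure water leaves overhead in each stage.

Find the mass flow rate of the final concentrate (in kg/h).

water in feed = 558.9×0.209 = 116.81 kg/h.
After stage 1: water left = (1−0.320)×116.81 = 79.431; stream total = 521.52 kg/h.
After stage 2: water left = (1−0.530)×79.431 = 37.333; final concentrate = 479.42 kg/h.

479.4 kg/h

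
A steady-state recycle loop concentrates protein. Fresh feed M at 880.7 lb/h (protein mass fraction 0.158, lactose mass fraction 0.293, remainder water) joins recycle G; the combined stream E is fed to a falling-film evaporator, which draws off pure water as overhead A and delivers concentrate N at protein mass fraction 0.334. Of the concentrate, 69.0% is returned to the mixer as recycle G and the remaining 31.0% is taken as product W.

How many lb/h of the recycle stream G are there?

Overall protein balance (none leaves overhead): protein in fresh feed = protein in product, i.e. 880.7×0.158 = (1−0.690)·N·0.334.
N = 139.15/(0.334×0.310) = 1343.9 lb/h.
Recycle G = 0.690×1343.9 = 927.31 lb/h.

927.3 lb/h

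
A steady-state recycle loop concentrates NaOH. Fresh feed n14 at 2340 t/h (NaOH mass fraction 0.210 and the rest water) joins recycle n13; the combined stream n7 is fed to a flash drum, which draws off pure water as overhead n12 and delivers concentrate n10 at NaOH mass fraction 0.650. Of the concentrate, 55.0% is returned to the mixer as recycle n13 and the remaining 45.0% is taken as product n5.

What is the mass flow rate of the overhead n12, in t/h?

1584 t/h

Overall NaOH balance (none leaves overhead): NaOH in fresh feed = NaOH in product, i.e. 2340×0.210 = (1−0.550)·n10·0.650.
n10 = 491.4/(0.650×0.450) = 1680 t/h.
Recycle n13 = 0.550×1680 = 924 t/h.
Combined feed n7 = 2340 + 924 = 3264 t/h.
Overhead n12 = n7 − n10 = 3264 − 1680 = 1584 t/h.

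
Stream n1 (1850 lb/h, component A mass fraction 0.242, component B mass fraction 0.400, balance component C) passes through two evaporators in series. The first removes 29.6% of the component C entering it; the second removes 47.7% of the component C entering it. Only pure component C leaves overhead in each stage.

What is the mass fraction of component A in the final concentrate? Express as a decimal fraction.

0.313

component C in feed = 1850×0.358 = 662.3 lb/h.
After stage 1: component C left = (1−0.296)×662.3 = 466.26; stream total = 1654 lb/h.
After stage 2: component C left = (1−0.477)×466.26 = 243.85; final concentrate = 1431.6 lb/h.
component A fraction = 447.7/1431.6 = 0.313.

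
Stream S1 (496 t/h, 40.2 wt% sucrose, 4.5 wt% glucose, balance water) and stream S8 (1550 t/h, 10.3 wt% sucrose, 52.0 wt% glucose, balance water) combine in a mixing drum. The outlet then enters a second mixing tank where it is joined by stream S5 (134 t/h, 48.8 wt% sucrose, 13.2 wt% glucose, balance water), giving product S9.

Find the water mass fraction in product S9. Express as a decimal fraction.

0.4172

Overall, product flow = 2180 t/h.
water in = 496×0.553 + 1550×0.377 + 134×0.380 = 909.56 t/h.
water fraction in S9 = 0.4172.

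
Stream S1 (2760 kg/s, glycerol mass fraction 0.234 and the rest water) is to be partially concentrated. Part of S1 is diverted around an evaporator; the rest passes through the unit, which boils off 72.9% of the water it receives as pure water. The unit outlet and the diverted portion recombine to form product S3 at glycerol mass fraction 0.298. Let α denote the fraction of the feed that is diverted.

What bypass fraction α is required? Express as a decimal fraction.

0.615

All 2760×0.234 = 645.84 kg/s of glycerol reaches S3, so S3 = 645.84/0.298 = 2167.2 kg/s and vapour = 592.75 kg/s.
The evaporator receives (1−α)·2760 of feed at 0.766 water and removes 0.729 of that water:
0.729×0.766×(1−α)×2760 = 592.75
(1−α) = 592.75/1541.2 = 0.3846;  α = 0.6154.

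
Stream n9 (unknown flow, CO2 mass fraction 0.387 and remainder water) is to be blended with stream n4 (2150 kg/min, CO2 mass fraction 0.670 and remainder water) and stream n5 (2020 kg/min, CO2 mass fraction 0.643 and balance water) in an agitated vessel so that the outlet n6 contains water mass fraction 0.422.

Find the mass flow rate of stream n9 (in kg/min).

Let n9 be the unknown flow. Total out = 4170 + n9.
water balance: 1430.6 + 0.613·n9 = 0.422·(4170 + n9)
(0.613 − 0.422)·n9 = 0.422×4170 − 1430.6 = 329.1
n9 = 329.1 / 0.191 = 1723 kg/min

1723 kg/min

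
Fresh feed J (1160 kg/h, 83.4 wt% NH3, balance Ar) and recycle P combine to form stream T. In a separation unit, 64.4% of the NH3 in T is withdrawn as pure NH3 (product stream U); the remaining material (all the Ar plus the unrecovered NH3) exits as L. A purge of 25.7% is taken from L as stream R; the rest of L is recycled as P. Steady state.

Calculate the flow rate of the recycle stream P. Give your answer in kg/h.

904.6 kg/h

Ar enters only via J and leaves only via the purge: 1160×0.166 = 0.257×(Ar in L), and the separation unit passes all Ar, so Ar in T = Ar in L = 749.26 kg/h.
NH3 in T: m_A = 1160×0.834 + (1−0.257)·(1−0.644)·m_A, so m_A = 967.44/0.7355 = 1315.4 kg/h.
L = (1−0.644)×1315.4 + 749.26 = 1217.5 kg/h.
Recycle P = (1−0.257)×1217.5 = 904.63 kg/h.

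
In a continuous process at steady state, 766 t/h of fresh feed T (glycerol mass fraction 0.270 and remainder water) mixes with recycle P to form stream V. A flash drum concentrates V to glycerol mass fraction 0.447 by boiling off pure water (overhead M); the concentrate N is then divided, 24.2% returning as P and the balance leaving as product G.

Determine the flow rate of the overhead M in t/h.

Overall glycerol balance (none leaves overhead): glycerol in fresh feed = glycerol in product, i.e. 766×0.270 = (1−0.242)·N·0.447.
N = 206.82/(0.447×0.758) = 610.4 t/h.
Recycle P = 0.242×610.4 = 147.72 t/h.
Combined feed V = 766 + 147.72 = 913.72 t/h.
Overhead M = V − N = 913.72 − 610.4 = 303.32 t/h.

303.3 t/h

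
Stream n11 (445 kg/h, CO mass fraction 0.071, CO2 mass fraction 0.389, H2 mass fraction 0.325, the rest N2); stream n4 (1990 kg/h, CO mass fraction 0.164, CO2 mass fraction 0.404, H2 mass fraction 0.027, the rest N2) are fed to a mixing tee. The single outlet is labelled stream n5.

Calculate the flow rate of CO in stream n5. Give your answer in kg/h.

358 kg/h

CO out = CO in = 445×0.071 + 1990×0.164 = 357.96 kg/h.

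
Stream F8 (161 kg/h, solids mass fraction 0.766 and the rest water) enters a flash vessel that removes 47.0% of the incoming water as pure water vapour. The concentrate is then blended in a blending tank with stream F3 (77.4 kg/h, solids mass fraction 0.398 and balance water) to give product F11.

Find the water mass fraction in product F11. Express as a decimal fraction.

Vapour removed = 0.470×0.234×161 = 17.707 kg/h; concentrate = 143.29 kg/h.
water reaching the mixer = 19.967 (from concentrate) + 77.4×0.602 = 66.562 kg/h.
Product flow = 143.29 + 77.4 = 220.69 kg/h; water fraction = 0.302.

0.302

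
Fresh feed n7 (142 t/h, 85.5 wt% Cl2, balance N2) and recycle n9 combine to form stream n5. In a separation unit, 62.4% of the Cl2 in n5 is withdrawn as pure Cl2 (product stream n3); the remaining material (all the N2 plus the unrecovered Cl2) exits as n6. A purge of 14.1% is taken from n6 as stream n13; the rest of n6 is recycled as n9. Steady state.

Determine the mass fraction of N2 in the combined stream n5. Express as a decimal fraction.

N2 enters only via n7 and leaves only via the purge: 142×0.145 = 0.141×(N2 in n6), and the separation unit passes all N2, so N2 in n5 = N2 in n6 = 146.03 t/h.
Cl2 in n5: m_A = 142×0.855 + (1−0.141)·(1−0.624)·m_A, so m_A = 121.41/0.6770 = 179.33 t/h.
n5 = 179.33 + 146.03 = 325.36 t/h.
N2 fraction in n5 = 146.03/325.36 = 0.449.

0.449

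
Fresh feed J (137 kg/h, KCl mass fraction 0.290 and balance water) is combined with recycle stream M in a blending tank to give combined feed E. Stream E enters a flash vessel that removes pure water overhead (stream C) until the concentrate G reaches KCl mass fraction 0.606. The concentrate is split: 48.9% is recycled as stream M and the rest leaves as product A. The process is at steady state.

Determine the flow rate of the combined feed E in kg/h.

199.7 kg/h

Overall KCl balance (none leaves overhead): KCl in fresh feed = KCl in product, i.e. 137×0.290 = (1−0.489)·G·0.606.
G = 39.73/(0.606×0.511) = 128.3 kg/h.
Recycle M = 0.489×128.3 = 62.738 kg/h.
Combined feed E = 137 + 62.738 = 199.74 kg/h.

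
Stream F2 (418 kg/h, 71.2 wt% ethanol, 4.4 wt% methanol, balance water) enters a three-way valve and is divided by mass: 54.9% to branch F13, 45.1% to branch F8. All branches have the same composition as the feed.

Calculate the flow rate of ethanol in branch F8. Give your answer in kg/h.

134.2 kg/h

Branch F8 total = 0.451×418 = 188.52 kg/h.
ethanol in F8 = 0.712×188.52 = 134.22 kg/h.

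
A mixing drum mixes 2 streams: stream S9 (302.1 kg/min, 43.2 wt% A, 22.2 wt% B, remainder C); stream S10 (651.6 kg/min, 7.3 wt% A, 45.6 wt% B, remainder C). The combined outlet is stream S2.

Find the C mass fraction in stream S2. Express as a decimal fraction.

Total flow out = 302.1 + 651.6 = 953.7 kg/min.
C in = 302.1×0.346 + 651.6×0.471 = 411.43 kg/min.
C mass fraction in S2 = 411.43/953.7 = 0.4314.

0.4314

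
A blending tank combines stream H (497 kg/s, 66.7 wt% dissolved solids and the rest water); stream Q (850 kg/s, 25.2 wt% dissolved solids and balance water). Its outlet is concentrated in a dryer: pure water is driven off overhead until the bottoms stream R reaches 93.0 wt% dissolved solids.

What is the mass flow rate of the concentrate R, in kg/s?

586.8 kg/s

dissolved solids entering = 497×0.667 + 850×0.252 = 545.7 kg/s.
All dissolved solids reports to R, so R = 545.7/0.930 = 586.77 kg/s.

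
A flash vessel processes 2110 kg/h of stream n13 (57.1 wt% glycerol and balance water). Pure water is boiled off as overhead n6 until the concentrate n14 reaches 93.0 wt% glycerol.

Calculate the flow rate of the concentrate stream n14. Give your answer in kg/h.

glycerol is conserved: 2110×0.571 = 1204.8 kg/h all reports to the concentrate.
Concentrate = 1204.8/(target fraction) = 1295.5 kg/h.

1295 kg/h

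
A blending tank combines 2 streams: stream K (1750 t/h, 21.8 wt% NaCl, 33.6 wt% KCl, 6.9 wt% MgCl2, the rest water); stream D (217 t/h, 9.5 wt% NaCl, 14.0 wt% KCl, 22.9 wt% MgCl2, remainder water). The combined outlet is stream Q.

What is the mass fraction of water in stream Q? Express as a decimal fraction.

Total flow out = 1750 + 217 = 1967 t/h.
water in = 1750×0.377 + 217×0.536 = 776.06 t/h.
water mass fraction in Q = 776.06/1967 = 0.395.

0.395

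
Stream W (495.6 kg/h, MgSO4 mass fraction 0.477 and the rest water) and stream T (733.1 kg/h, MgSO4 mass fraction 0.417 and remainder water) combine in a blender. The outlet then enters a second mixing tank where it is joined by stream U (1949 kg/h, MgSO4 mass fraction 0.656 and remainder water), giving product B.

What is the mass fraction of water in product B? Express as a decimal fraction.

Overall, product flow = 3177.7 kg/h.
water in = 495.6×0.523 + 733.1×0.583 + 1949×0.344 = 1357.1 kg/h.
water fraction in B = 0.427.

0.427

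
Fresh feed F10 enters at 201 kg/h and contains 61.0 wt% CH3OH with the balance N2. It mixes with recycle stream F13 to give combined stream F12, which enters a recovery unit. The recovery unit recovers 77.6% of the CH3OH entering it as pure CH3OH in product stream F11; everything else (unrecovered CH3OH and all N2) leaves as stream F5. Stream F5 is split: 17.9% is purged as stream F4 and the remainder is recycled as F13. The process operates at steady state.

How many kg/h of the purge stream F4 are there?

84.41 kg/h

N2 enters only via F10 and leaves only via the purge: 201×0.390 = 0.179×(N2 in F5), and the recovery unit passes all N2, so N2 in F12 = N2 in F5 = 437.93 kg/h.
CH3OH in F12: m_A = 201×0.610 + (1−0.179)·(1−0.776)·m_A, so m_A = 122.61/0.8161 = 150.24 kg/h.
F5 = (1−0.776)×150.24 + 437.93 = 471.59 kg/h.
Purge F4 = 0.179×471.59 = 84.414 kg/h.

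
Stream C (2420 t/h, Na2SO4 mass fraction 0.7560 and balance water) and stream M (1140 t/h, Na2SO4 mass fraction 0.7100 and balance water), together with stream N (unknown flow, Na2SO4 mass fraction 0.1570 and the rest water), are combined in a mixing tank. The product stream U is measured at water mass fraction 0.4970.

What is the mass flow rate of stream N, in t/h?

Let N be the unknown flow. Total out = 3560 + N.
water balance: 921.08 + 0.843·N = 0.497·(3560 + N)
(0.843 − 0.497)·N = 0.497×3560 − 921.08 = 848.24
N = 848.24 / 0.346 = 2451.6 t/h

2452 t/h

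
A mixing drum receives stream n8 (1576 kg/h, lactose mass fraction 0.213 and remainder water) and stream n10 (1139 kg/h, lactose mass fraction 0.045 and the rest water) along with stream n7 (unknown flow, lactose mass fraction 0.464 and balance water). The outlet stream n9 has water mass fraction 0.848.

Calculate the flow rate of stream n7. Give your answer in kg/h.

82.49 kg/h

Let n7 be the unknown flow. Total out = 2715 + n7.
water balance: 2328.1 + 0.536·n7 = 0.848·(2715 + n7)
(0.536 − 0.848)·n7 = 0.848×2715 − 2328.1 = -25.737
n7 = -25.737 / -0.312 = 82.49 kg/h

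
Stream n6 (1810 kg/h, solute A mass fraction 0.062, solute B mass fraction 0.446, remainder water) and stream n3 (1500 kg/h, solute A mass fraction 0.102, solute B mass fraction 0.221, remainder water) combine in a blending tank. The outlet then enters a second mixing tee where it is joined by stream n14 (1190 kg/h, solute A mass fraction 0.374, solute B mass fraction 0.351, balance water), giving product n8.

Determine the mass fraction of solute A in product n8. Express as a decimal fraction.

Overall, product flow = 4500 kg/h.
solute A in = 1810×0.062 + 1500×0.102 + 1190×0.374 = 710.28 kg/h.
solute A fraction in n8 = 0.158.

0.158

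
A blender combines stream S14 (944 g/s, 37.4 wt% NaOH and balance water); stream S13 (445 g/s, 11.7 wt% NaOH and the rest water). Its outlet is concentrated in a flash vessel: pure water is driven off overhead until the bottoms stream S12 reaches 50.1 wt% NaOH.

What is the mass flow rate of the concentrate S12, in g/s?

NaOH entering = 944×0.374 + 445×0.117 = 405.12 g/s.
All NaOH reports to S12, so S12 = 405.12/0.501 = 808.62 g/s.

808.6 g/s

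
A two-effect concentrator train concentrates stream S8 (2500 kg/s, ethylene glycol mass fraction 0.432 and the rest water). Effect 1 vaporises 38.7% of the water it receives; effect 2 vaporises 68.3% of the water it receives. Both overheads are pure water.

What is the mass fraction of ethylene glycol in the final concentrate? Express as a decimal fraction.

water in feed = 2500×0.568 = 1420 kg/s.
After stage 1: water left = (1−0.387)×1420 = 870.46; stream total = 1950.5 kg/s.
After stage 2: water left = (1−0.683)×870.46 = 275.94; final concentrate = 1355.9 kg/s.
ethylene glycol fraction = 1080/1355.9 = 0.796.

0.796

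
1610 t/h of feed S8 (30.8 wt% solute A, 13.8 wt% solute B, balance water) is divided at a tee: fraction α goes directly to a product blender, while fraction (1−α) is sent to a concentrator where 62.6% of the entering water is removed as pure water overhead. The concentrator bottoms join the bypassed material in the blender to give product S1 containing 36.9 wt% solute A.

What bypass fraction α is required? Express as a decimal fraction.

All 1610×0.308 = 495.88 t/h of solute A reaches S1, so S1 = 495.88/0.369 = 1343.8 t/h and vapour = 266.15 t/h.
The evaporator receives (1−α)·1610 of feed at 0.554 water and removes 0.626 of that water:
0.626×0.554×(1−α)×1610 = 266.15
(1−α) = 266.15/558.35 = 0.4767;  α = 0.5233.

0.523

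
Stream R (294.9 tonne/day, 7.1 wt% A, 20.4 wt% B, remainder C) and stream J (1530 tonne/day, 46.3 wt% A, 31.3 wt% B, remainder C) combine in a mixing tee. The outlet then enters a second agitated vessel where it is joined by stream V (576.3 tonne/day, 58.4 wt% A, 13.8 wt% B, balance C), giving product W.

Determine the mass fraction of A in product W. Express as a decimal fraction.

0.444

Overall, product flow = 2401.2 tonne/day.
A in = 294.9×0.071 + 1530×0.463 + 576.3×0.584 = 1065.9 tonne/day.
A fraction in W = 0.444.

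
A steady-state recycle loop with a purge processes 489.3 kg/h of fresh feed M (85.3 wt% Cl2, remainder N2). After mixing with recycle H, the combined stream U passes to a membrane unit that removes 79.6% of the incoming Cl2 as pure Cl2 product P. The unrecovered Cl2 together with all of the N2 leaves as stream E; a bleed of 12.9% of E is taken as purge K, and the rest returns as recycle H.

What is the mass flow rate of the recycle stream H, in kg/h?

N2 enters only via M and leaves only via the purge: 489.3×0.147 = 0.129×(N2 in E), and the membrane unit passes all N2, so N2 in U = N2 in E = 557.57 kg/h.
Cl2 in U: m_A = 489.3×0.853 + (1−0.129)·(1−0.796)·m_A, so m_A = 417.37/0.8223 = 507.56 kg/h.
E = (1−0.796)×507.56 + 557.57 = 661.12 kg/h.
Recycle H = (1−0.129)×661.12 = 575.83 kg/h.

575.8 kg/h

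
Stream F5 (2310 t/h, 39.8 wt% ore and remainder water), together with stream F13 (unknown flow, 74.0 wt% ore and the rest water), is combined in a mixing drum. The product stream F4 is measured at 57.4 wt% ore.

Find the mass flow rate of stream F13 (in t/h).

2449 t/h

Let F13 be the unknown flow. Total out = 2310 + F13.
ore balance: 919.38 + 0.740·F13 = 0.574·(2310 + F13)
(0.740 − 0.574)·F13 = 0.574×2310 − 919.38 = 406.56
F13 = 406.56 / 0.166 = 2449.2 t/h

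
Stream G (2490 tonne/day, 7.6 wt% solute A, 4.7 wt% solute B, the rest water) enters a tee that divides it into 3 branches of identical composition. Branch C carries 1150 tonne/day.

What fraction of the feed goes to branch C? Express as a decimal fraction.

Fraction to C = 1150/2490 = 0.4618.

0.462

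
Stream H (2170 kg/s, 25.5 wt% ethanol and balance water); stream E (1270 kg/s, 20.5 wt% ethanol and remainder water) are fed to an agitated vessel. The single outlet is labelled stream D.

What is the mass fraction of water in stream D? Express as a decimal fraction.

0.7635

Total flow out = 2170 + 1270 = 3440 kg/s.
water in = 2170×0.745 + 1270×0.795 = 2626.3 kg/s.
water mass fraction in D = 2626.3/3440 = 0.7635.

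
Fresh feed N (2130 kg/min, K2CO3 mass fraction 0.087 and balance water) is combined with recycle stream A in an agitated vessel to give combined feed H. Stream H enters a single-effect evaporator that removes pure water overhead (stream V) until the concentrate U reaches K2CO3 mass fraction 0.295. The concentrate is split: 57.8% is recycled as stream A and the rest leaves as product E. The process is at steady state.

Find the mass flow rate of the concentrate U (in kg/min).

1489 kg/min

Overall K2CO3 balance (none leaves overhead): K2CO3 in fresh feed = K2CO3 in product, i.e. 2130×0.087 = (1−0.578)·U·0.295.
U = 185.31/(0.295×0.422) = 1488.6 kg/min.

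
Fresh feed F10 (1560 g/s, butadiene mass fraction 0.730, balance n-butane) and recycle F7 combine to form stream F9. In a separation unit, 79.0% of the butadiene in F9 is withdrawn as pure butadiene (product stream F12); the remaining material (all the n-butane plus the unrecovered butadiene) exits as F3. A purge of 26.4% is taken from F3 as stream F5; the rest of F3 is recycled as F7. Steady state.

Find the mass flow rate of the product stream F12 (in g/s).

1064 g/s

butadiene in F9: m_A = 1560×0.730 + (1−0.264)·(1−0.790)·m_A, so m_A = 1138.8/0.8454 = 1347 g/s.
Product F12 = 0.790×1347 = 1064.1 g/s.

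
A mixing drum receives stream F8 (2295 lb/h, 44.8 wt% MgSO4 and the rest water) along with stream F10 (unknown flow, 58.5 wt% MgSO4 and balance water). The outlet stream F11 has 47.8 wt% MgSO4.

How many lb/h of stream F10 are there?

643.5 lb/h

Let F10 be the unknown flow. Total out = 2295 + F10.
MgSO4 balance: 1028.2 + 0.585·F10 = 0.478·(2295 + F10)
(0.585 − 0.478)·F10 = 0.478×2295 − 1028.2 = 68.85
F10 = 68.85 / 0.107 = 643.46 lb/h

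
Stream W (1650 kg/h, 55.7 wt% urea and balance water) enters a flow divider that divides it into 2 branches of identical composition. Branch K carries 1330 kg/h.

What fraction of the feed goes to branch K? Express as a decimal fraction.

0.806

Fraction to K = 1330/1650 = 0.8061.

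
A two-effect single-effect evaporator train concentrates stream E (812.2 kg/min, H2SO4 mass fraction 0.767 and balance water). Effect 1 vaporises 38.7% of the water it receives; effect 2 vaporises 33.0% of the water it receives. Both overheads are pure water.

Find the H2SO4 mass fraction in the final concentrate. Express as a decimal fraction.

water in feed = 812.2×0.233 = 189.24 kg/min.
After stage 1: water left = (1−0.387)×189.24 = 116.01; stream total = 738.96 kg/min.
After stage 2: water left = (1−0.330)×116.01 = 77.724; final concentrate = 700.68 kg/min.
H2SO4 fraction = 622.96/700.68 = 0.889.

0.889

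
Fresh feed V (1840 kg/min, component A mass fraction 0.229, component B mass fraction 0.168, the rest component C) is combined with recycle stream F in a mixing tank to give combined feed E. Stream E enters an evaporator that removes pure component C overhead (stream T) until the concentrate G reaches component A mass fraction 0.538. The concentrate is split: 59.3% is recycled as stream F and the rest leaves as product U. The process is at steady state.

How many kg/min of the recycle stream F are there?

Overall component A balance (none leaves overhead): component A in fresh feed = component A in product, i.e. 1840×0.229 = (1−0.593)·G·0.538.
G = 421.36/(0.538×0.407) = 1924.3 kg/min.
Recycle F = 0.593×1924.3 = 1141.1 kg/min.

1141 kg/min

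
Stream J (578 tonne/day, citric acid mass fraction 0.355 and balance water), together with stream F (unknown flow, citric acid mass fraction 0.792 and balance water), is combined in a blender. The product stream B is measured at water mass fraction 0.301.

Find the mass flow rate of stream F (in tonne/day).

2138 tonne/day

Let F be the unknown flow. Total out = 578 + F.
water balance: 372.81 + 0.208·F = 0.301·(578 + F)
(0.208 − 0.301)·F = 0.301×578 − 372.81 = -198.83
F = -198.83 / -0.093 = 2138 tonne/day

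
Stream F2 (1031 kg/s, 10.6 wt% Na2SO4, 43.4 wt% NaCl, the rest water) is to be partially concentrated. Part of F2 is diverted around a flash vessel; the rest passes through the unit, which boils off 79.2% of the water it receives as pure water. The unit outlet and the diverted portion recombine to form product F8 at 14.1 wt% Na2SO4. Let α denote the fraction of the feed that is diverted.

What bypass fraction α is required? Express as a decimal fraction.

All 1031×0.106 = 109.29 kg/s of Na2SO4 reaches F8, so F8 = 109.29/0.141 = 775.08 kg/s and vapour = 255.92 kg/s.
The evaporator receives (1−α)·1031 of feed at 0.460 water and removes 0.792 of that water:
0.792×0.460×(1−α)×1031 = 255.92
(1−α) = 255.92/375.61 = 0.6813;  α = 0.3187.

0.319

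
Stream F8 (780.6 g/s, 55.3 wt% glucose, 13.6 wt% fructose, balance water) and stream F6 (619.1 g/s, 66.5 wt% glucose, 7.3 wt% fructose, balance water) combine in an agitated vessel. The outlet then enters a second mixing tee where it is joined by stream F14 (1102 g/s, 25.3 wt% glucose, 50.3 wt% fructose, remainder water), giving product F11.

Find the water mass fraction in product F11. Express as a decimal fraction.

Overall, product flow = 2501.7 g/s.
water in = 780.6×0.311 + 619.1×0.262 + 1102×0.244 = 673.86 g/s.
water fraction in F11 = 0.269.

0.269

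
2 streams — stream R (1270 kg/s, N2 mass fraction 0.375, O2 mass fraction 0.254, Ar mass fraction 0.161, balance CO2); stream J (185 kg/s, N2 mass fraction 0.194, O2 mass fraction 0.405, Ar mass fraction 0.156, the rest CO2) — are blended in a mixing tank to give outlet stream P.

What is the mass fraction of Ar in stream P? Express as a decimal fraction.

Total flow out = 1270 + 185 = 1455 kg/s.
Ar in = 1270×0.161 + 185×0.156 = 233.33 kg/s.
Ar mass fraction in P = 233.33/1455 = 0.160.

0.160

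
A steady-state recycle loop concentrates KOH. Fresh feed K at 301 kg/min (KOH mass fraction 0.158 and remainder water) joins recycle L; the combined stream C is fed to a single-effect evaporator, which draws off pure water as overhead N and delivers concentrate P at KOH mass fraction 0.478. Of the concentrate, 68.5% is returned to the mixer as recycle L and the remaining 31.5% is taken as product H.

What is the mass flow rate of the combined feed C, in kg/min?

517.4 kg/min

Overall KOH balance (none leaves overhead): KOH in fresh feed = KOH in product, i.e. 301×0.158 = (1−0.685)·P·0.478.
P = 47.558/(0.478×0.315) = 315.85 kg/min.
Recycle L = 0.685×315.85 = 216.36 kg/min.
Combined feed C = 301 + 216.36 = 517.36 kg/min.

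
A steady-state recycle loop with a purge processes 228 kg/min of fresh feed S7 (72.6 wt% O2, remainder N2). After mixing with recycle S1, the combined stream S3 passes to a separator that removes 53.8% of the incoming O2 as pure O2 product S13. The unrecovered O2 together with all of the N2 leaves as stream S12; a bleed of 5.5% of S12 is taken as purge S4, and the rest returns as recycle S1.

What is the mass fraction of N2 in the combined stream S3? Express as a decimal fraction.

N2 enters only via S7 and leaves only via the purge: 228×0.274 = 0.055×(N2 in S12), and the separator passes all N2, so N2 in S3 = N2 in S12 = 1135.9 kg/min.
O2 in S3: m_A = 228×0.726 + (1−0.055)·(1−0.538)·m_A, so m_A = 165.53/0.5634 = 293.8 kg/min.
S3 = 293.8 + 1135.9 = 1429.7 kg/min.
N2 fraction in S3 = 1135.9/1429.7 = 0.794.

0.794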